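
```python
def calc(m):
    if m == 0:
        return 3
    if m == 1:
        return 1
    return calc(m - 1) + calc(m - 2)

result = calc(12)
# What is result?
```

Build up from base cases: calc(0)=3, calc(1)=1, calc(2)=4, calc(3)=5, calc(4)=9, calc(5)=14, calc(6)=23, ..., calc(12)=411

Answer: 411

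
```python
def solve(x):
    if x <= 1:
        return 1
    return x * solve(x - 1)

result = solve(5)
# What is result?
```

solve(5) = 5 * 4 * 3 * 2 * 1 = 120

Answer: 120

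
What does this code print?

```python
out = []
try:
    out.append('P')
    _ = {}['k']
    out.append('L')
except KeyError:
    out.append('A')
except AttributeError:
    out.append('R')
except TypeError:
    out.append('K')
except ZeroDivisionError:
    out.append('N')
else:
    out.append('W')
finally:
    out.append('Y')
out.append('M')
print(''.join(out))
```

Execution trace: 'P' (try body) → 'A' (except KeyError) → 'Y' (finally) → 'M' (after the try/except). Output: PAYM

Answer: PAYM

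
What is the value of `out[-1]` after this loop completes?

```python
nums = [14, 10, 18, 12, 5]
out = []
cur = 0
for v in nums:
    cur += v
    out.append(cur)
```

Cumulative sum ends at 59
`out` takes the values: [] → [14] → [14, 24] → [14, 24, 42] → [14, 24, 42, 54] → [14, 24, 42, 54, 59]
So `out[-1]` = 59

Answer: 59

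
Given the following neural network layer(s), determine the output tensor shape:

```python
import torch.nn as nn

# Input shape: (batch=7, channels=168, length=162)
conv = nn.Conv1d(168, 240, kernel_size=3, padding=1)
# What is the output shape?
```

Input: (7, 168, 162) -> Output: (7, 240, 162)

Answer: (7, 240, 162)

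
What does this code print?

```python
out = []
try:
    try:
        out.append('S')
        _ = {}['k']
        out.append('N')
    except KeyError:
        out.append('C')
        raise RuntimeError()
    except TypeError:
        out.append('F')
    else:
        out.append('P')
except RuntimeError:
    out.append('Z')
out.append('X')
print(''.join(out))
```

Execution trace: 'S' (inner try body) → 'C' (inner except KeyError) → 'Z' (outer except RuntimeError) → 'X' (after the try/except). Output: SCZX

Answer: SCZX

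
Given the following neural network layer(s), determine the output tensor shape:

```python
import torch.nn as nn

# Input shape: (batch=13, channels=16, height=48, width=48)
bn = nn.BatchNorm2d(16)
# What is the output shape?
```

Input: (13, 16, 48, 48) -> Output: (13, 16, 48, 48)

Answer: (13, 16, 48, 48)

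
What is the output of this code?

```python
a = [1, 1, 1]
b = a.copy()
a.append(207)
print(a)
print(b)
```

Key concept: list.copy() creates independent copy.
Step by step:
`a = [1, 1, 1]` → a = [1, 1, 1]
`b = a.copy()` → b = [1, 1, 1]
`a.append(207)` → a = [1, 1, 1, 207]
`print(a)` → prints [1, 1, 1, 207]
`print(b)` → prints [1, 1, 1]

Answer:
[1, 1, 1, 207]
[1, 1, 1]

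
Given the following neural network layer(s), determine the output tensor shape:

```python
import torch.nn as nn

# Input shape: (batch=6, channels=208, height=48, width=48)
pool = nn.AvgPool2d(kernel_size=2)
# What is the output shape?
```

Input: (6, 208, 48, 48) -> Output: (6, 208, 24, 24)

Answer: (6, 208, 24, 24)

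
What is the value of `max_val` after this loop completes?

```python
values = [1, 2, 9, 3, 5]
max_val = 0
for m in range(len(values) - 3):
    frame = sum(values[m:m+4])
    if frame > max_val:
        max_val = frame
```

Max sum of 4-element window in [1, 2, 9, 3, 5]
`max_val` takes the values: 0 → 15 → 19

Answer: 19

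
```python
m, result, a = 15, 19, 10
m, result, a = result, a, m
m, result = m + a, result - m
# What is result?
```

Trace:
`m, result, a = 15, 19, 10` → m = 15; result = 19; a = 10
`m, result, a = result, a, m` → m = 19; result = 10; a = 15
`m, result = m + a, result - m` → m = 34; result = -9
So result = -9

Answer: -9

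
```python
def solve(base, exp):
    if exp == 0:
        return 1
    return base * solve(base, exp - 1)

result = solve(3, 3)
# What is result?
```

solve(3, 3) = 3 * 3 * 3 = 27

Answer: 27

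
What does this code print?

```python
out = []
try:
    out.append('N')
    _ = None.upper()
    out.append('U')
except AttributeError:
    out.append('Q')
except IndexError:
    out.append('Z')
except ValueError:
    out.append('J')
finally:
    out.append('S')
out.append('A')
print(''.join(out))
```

Execution trace: 'N' (try body) → 'Q' (except AttributeError) → 'S' (finally) → 'A' (after the try/except). Output: NQSA

Answer: NQSA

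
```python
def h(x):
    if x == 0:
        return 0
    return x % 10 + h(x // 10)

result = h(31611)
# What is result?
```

Sum of digits of 31611: 1 + 1 + 6 + 1 + 3 = 12

Answer: 12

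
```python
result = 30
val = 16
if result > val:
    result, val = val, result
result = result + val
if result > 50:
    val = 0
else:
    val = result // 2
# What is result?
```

Trace:
`result = 30` → result = 30
`val = 16` → val = 16
`if result > val: ...` → result > val is True → result = 16; val = 30
`result = result + val` → result = 46
`if result > 50: ...` → result > 50 is False, take else branch → val = 23
So result = 46

Answer: 46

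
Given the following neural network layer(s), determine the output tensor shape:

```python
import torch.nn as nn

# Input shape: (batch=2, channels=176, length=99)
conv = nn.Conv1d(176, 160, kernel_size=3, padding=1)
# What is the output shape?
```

Input: (2, 176, 99) -> Output: (2, 160, 99)

Answer: (2, 160, 99)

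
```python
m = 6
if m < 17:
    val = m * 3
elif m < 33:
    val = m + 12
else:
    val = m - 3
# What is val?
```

Trace:
`m = 6` → m = 6
`if m < 17: ...` → m < 17 is True → val = 18
So val = 18

Answer: 18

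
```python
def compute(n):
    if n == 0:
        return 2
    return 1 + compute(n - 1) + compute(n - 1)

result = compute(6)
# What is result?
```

compute(n) = 1 + 2·compute(n-1), compute(0)=2. Closed form: (2+1)·2^6 - 1 = 191.

Answer: 191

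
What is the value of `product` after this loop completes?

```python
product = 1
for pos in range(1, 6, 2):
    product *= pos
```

Product of 1, 3, 5, ... up to 5
`product` takes the values: 1 → 3 → 15

Answer: 15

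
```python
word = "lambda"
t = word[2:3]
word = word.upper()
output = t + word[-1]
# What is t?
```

Trace:
`word = "lambda"` → word = 'lambda'
`t = word[2:3]` → t = 'm'
`word = word.upper()` → word = 'LAMBDA'
`output = t + word[-1]` → output = 'mA'
So t = 'm'

Answer: 'm'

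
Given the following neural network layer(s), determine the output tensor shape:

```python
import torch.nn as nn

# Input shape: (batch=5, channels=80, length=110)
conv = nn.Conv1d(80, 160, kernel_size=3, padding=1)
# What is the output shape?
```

Input: (5, 80, 110) -> Output: (5, 160, 110)

Answer: (5, 160, 110)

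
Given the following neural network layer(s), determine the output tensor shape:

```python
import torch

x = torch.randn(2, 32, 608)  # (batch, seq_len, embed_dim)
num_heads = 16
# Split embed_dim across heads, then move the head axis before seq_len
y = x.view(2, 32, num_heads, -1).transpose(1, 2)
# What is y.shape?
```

Input: (2, 32, 608) -> head_dim = 608 // 16 = 38; after view: (2, 32, 16, 38) -> after transpose(1, 2): (2, 16, 32, 38) -> Output: (2, 16, 32, 38)

Answer: (2, 16, 32, 38)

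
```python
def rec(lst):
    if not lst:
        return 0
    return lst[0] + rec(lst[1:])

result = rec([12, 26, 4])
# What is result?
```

12 + 26 + 4 + 0 = 42

Answer: 42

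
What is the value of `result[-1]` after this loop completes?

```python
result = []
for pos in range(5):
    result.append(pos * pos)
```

Last element of squares 0 to 4
`result` takes the values: [] → [0] → [0, 1] → [0, 1, 4] → [0, 1, 4, 9] → [0, 1, 4, 9, 16]
So `result[-1]` = 16

Answer: 16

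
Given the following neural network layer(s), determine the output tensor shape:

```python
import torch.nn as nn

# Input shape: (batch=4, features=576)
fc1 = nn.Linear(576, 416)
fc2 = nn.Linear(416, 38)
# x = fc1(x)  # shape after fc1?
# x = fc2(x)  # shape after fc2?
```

Input: (4, 576) -> after fc1: (4, 416) -> Output: (4, 38)

Answer: (4, 38)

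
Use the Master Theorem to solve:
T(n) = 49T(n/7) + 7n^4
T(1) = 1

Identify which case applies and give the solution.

a=49, b=7, f(n)=7n^4. log_7(49) = 2. Since c=4 > 2 and the regularity condition holds (49(n/7)^4 = (49/7^4)n^4 with 49/7^4 < 1), Case 3 applies: T(n) = Θ(f(n)) = O(n^4).

Answer: O(n^4) - Case 3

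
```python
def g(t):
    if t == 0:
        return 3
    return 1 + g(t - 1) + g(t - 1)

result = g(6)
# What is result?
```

g(t) = 1 + 2·g(t-1), g(0)=3. Closed form: (3+1)·2^6 - 1 = 255.

Answer: 255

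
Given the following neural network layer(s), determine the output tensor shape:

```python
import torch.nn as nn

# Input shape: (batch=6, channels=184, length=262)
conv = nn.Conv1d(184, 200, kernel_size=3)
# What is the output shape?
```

Input: (6, 184, 262) -> Output: (6, 200, 260)

Answer: (6, 200, 260)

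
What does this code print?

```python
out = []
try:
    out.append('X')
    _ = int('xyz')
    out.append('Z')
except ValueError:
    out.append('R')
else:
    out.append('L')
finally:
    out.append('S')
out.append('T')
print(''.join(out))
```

Execution trace: 'X' (try body) → 'R' (except ValueError) → 'S' (finally) → 'T' (after the try/except). Output: XRST

Answer: XRST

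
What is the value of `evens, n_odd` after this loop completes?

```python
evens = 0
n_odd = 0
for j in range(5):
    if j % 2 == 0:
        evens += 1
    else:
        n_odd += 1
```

Count evens and odds in range(5)
`evens, n_odd` takes the values: (0, 0) → (1, 0) → (1, 1) → (2, 1) → (2, 2) → (3, 2)

Answer: 3, 2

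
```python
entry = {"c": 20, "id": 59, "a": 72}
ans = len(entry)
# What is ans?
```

Trace:
`entry = {"c": 20, "id": 59, "a": 72}` → entry = {'c': 20, 'id': 59, 'a': 72}
`ans = len(entry)` → ans = 3
So ans = 3

Answer: 3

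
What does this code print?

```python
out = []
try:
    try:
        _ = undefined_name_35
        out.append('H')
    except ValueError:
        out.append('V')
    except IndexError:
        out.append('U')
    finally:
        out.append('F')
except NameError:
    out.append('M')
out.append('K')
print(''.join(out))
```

Execution trace: 'F' (finally) → 'M' (outer except NameError) → 'K' (after the try/except). Output: FMK

Answer: FMK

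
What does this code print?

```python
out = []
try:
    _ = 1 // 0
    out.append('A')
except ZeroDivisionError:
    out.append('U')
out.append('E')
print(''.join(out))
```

Execution trace: 'U' (except ZeroDivisionError) → 'E' (after the try/except). Output: UE

Answer: UE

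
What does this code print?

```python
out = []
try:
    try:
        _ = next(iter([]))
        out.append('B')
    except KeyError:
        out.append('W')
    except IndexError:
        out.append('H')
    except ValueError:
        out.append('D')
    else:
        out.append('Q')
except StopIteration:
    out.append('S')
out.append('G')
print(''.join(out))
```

Execution trace: 'S' (outer except StopIteration) → 'G' (after the try/except). Output: SG

Answer: SG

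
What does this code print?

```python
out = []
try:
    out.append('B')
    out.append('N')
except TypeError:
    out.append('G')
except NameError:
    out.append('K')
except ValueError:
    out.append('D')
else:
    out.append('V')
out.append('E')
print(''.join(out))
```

Execution trace: 'B' (try body) → 'N' (try body, no exception) → 'V' (else) → 'E' (after the try/except). Output: BNVE

Answer: BNVE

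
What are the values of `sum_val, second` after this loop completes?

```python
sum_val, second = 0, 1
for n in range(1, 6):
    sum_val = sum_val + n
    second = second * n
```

Sum and factorial of 1 to 5
`sum_val, second` takes the values: (0, 1) → (1, 1) → (3, 1) → (3, 2) → (6, 2) → (6, 6) → (10, 6) → (10, 24) → (15, 24) → (15, 120)

Answer: 15, 120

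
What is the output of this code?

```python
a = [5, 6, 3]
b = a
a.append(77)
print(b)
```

Key concept: basic list aliasing.
Step by step:
`a = [5, 6, 3]` → a = [5, 6, 3]
`b = a` → b = [5, 6, 3] (same object as a)
`a.append(77)` → a = [5, 6, 3, 77] (same object as b); b = [5, 6, 3, 77] (same object as a)
`print(b)` → prints [5, 6, 3, 77]

Answer: [5, 6, 3, 77]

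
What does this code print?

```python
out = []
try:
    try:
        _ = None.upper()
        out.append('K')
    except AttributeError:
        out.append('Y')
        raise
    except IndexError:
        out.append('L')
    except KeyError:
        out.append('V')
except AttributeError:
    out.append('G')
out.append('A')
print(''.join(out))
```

Execution trace: 'Y' (inner except AttributeError) → 'G' (outer except AttributeError) → 'A' (after the try/except). Output: YGA

Answer: YGA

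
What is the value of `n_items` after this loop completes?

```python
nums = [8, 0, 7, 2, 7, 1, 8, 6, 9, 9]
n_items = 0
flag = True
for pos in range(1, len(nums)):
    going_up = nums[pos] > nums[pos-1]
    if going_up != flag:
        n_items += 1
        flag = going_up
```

Count direction changes in [8, 0, 7, 2, 7, 1, 8, 6, 9, 9]
`n_items` takes the values: 0 → 1 → 2 → 3 → 4 → 5 → 6 → 7 → 8 → 9

Answer: 9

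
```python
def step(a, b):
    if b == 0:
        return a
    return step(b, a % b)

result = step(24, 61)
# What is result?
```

step(24, 61) -> step(61, 24) -> step(24, 13) -> step(13, 11) -> step(11, 2) -> step(2, 1) -> step(1, 0) -> 1

Answer: 1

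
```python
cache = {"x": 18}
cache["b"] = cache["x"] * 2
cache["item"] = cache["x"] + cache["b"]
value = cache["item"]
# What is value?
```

Trace:
`cache = {"x": 18}` → cache = {'x': 18}
`cache["b"] = cache["x"] * 2` → cache = {'x': 18, 'b': 36}
`cache["item"] = cache["x"] + cache["b"]` → cache = {'x': 18, 'b': 36, 'item': 54}
`value = cache["item"]` → value = 54
So value = 54

Answer: 54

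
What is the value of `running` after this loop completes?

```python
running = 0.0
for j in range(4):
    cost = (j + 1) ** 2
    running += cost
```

Sum of squared losses 1² + 2² + ... + 4²
`running` takes the values: 0.0 → 1.0 → 5.0 → 14.0 → 30.0

Answer: 30.0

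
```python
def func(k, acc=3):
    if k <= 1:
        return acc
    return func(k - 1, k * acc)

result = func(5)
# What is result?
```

Accumulator trace (n, acc): (5, 3) -> (4, 15) -> (3, 60) -> (2, 180) -> (1, 360) -> return 360

Answer: 360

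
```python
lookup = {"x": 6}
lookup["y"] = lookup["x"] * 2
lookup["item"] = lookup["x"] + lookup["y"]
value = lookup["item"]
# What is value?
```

Trace:
`lookup = {"x": 6}` → lookup = {'x': 6}
`lookup["y"] = lookup["x"] * 2` → lookup = {'x': 6, 'y': 12}
`lookup["item"] = lookup["x"] + lookup["y"]` → lookup = {'x': 6, 'y': 12, 'item': 18}
`value = lookup["item"]` → value = 18
So value = 18

Answer: 18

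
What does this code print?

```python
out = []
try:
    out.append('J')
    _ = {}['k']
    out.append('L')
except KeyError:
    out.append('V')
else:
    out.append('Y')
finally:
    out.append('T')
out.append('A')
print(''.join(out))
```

Execution trace: 'J' (try body) → 'V' (except KeyError) → 'T' (finally) → 'A' (after the try/except). Output: JVTA

Answer: JVTA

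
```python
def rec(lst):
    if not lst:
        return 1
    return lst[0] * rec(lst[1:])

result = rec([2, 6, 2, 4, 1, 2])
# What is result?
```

Product over [2, 6, 2, 4, 1, 2] = 2 * 6 * 2 * 4 * 1 * 2 = 192

Answer: 192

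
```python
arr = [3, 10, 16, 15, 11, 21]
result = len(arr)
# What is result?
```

Trace:
`arr = [3, 10, 16, 15, 11, 21]` → arr = [3, 10, 16, 15, 11, 21]
`result = len(arr)` → result = 6
So result = 6

Answer: 6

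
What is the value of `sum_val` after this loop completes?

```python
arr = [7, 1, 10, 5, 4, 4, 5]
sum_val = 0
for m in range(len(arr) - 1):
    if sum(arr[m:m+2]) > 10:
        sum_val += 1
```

Count windows with sum > 10
`sum_val` takes the values: 0 → 1 → 2

Answer: 2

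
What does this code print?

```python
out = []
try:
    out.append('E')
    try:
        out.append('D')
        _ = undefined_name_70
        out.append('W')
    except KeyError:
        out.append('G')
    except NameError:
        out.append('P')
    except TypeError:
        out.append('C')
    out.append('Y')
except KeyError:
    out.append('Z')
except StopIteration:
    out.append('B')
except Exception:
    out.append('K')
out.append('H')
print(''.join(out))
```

Execution trace: 'E' (try body) → 'D' (inner try body) → 'P' (inner except NameError) → 'Y' (try body, no exception) → 'H' (after the try/except). Output: EDPYH

Answer: EDPYH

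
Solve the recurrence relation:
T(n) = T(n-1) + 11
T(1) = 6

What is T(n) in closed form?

Unrolling: T(n) = T(1) + 11·(n-1) = 6 + 11(n-1) = 11n - 5.

Answer: T(n) = 11n - 5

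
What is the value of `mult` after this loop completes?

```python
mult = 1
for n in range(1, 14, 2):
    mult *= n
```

Product of 1, 3, 5, ... up to 13
`mult` takes the values: 1 → 3 → 15 → 105 → 945 → 10395 → 135135

Answer: 135135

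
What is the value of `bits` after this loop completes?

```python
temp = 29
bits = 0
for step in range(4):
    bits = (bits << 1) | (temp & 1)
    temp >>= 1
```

Reverse lowest 4 bits of 29
`bits` takes the values: 0 → 1 → 2 → 5 → 11

Answer: 11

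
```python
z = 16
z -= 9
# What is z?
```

Trace:
`z = 16` → z = 16
`z -= 9` → z = 7
So z = 7

Answer: 7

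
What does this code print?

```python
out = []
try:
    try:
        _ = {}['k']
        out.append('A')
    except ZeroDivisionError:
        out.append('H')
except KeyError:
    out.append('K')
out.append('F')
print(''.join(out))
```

Execution trace: 'K' (outer except KeyError) → 'F' (after the try/except). Output: KF

Answer: KF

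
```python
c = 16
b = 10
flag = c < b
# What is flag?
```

Trace:
`c = 16` → c = 16
`b = 10` → b = 10
`flag = c < b` → flag = False
So flag = False

Answer: False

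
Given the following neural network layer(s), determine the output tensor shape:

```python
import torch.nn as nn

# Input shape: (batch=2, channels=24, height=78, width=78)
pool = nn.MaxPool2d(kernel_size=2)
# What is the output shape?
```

Input: (2, 24, 78, 78) -> Output: (2, 24, 39, 39)

Answer: (2, 24, 39, 39)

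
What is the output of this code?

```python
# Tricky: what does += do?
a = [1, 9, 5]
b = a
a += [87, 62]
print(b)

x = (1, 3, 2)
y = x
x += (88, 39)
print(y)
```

Key concept: += behavior differs for mutable vs immutable.
Step by step:
`a = [1, 9, 5]` → a = [1, 9, 5]
`b = a` → b = [1, 9, 5] (same object as a)
`a += [87, 62]` → a = [1, 9, 5, 87, 62] (same object as b); b = [1, 9, 5, 87, 62] (same object as a)
`print(b)` → prints [1, 9, 5, 87, 62]
`x = (1, 3, 2)` → x = (1, 3, 2)
`y = x` → y = (1, 3, 2)
`x += (88, 39)` → x = (1, 3, 2, 88, 39)
`print(y)` → prints (1, 3, 2)

Answer:
[1, 9, 5, 87, 62]
(1, 3, 2)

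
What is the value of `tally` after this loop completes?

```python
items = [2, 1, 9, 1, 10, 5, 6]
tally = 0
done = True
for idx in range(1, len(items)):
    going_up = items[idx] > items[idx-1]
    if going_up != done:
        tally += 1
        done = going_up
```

Count direction changes in [2, 1, 9, 1, 10, 5, 6]
`tally` takes the values: 0 → 1 → 2 → 3 → 4 → 5 → 6

Answer: 6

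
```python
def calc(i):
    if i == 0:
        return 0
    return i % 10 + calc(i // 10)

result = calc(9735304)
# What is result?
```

Sum of digits of 9735304: 4 + 0 + 3 + 5 + 3 + 7 + 9 = 31

Answer: 31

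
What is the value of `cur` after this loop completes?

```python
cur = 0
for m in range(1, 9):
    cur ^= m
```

XOR of 1 to 8
`cur` takes the values: 0 → 1 → 3 → 0 → 4 → 1 → 7 → 0 → 8

Answer: 8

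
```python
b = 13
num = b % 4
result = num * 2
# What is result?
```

Trace:
`b = 13` → b = 13
`num = b % 4` → num = 1
`result = num * 2` → result = 2
So result = 2

Answer: 2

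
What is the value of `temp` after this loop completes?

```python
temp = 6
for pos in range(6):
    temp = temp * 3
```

Multiply by 3, 6 times: 6 * 3^6 = 4374
`temp` takes the values: 6 → 18 → 54 → 162 → 486 → 1458 → 4374

Answer: 4374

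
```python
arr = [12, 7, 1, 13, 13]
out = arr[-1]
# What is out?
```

Trace:
`arr = [12, 7, 1, 13, 13]` → arr = [12, 7, 1, 13, 13]
`out = arr[-1]` → out = 13
So out = 13

Answer: 13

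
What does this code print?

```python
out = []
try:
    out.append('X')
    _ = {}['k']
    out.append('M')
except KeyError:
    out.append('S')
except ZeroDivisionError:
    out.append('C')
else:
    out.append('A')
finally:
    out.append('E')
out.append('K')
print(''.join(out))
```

Execution trace: 'X' (try body) → 'S' (except KeyError) → 'E' (finally) → 'K' (after the try/except). Output: XSEK

Answer: XSEK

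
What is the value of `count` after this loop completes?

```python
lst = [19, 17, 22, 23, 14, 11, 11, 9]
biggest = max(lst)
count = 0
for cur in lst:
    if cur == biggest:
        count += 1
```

Count of max value 23 in [19, 17, 22, 23, 14, 11, 11, 9]
`count` takes the values: 0 → 1

Answer: 1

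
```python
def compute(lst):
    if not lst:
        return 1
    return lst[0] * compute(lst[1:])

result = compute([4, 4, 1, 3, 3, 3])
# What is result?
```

Product over [4, 4, 1, 3, 3, 3] = 4 * 4 * 1 * 3 * 3 * 3 = 432

Answer: 432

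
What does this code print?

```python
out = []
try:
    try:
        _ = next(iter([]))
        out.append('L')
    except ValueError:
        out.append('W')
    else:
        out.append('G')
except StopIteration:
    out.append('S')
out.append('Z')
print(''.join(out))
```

Execution trace: 'S' (outer except StopIteration) → 'Z' (after the try/except). Output: SZ

Answer: SZ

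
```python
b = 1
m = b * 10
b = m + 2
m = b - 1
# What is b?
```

Trace:
`b = 1` → b = 1
`m = b * 10` → m = 10
`b = m + 2` → b = 12
`m = b - 1` → m = 11
So b = 12

Answer: 12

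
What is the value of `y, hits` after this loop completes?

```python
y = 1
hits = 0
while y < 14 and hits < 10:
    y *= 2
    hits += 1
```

Double until >= 14 or 10 iterations
`y, hits` takes the values: (1, 0) → (2, 0) → (2, 1) → (4, 1) → (4, 2) → (8, 2) → (8, 3) → (16, 3) → (16, 4)

Answer: 16, 4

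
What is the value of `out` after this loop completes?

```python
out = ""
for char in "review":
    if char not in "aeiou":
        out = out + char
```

Remove vowels from 'review'
`out` takes the values: "" → "r" → "rv" → "rvw"

Answer: "rvw"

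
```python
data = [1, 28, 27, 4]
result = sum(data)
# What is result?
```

Trace:
`data = [1, 28, 27, 4]` → data = [1, 28, 27, 4]
`result = sum(data)` → result = 60
So result = 60

Answer: 60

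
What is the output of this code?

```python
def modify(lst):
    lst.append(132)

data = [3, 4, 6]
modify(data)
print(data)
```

Key concept: function modifies passed list.
Step by step:
`data = [3, 4, 6]` → data = [3, 4, 6]
`modify(data)` → data = [3, 4, 6, 132]
`print(data)` → prints [3, 4, 6, 132]

Answer: [3, 4, 6, 132]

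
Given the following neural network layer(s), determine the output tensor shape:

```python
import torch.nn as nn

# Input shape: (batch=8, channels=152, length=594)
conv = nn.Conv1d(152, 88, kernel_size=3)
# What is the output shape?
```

Input: (8, 152, 594) -> Output: (8, 88, 592)

Answer: (8, 88, 592)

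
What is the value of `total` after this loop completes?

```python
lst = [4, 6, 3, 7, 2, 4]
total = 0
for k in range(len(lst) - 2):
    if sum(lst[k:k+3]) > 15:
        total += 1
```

Count windows with sum > 15
`total` takes the values: 0 → 1

Answer: 1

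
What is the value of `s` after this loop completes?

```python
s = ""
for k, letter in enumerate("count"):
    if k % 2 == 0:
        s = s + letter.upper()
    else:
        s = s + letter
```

Uppercase even positions in 'count'
`s` takes the values: "" → "C" → "Co" → "CoU" → "CoUn" → "CoUnT"

Answer: "CoUnT"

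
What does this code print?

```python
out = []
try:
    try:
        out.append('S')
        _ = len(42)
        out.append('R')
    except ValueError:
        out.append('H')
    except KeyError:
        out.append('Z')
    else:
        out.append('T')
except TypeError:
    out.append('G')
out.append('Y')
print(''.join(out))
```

Execution trace: 'S' (try body) → 'G' (outer except TypeError) → 'Y' (after the try/except). Output: SGY

Answer: SGY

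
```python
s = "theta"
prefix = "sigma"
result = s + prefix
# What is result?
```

Trace:
`s = "theta"` → s = 'theta'
`prefix = "sigma"` → prefix = 'sigma'
`result = s + prefix` → result = 'thetasigma'
So result = 'thetasigma'

Answer: 'thetasigma'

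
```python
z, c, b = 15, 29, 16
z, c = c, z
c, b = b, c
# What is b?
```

Trace:
`z, c, b = 15, 29, 16` → z = 15; c = 29; b = 16
`z, c = c, z` → z = 29; c = 15
`c, b = b, c` → c = 16; b = 15
So b = 15

Answer: 15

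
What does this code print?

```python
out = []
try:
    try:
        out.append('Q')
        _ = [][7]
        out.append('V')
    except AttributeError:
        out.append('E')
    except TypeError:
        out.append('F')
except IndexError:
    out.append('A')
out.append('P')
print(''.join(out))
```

Execution trace: 'Q' (try body) → 'A' (outer except IndexError) → 'P' (after the try/except). Output: QAP

Answer: QAP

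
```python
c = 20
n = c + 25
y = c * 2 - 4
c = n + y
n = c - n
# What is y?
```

Trace:
`c = 20` → c = 20
`n = c + 25` → n = 45
`y = c * 2 - 4` → y = 36
`c = n + y` → c = 81
`n = c - n` → n = 36
So y = 36

Answer: 36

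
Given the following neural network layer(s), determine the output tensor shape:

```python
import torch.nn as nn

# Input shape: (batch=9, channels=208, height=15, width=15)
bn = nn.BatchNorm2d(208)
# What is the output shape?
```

Input: (9, 208, 15, 15) -> Output: (9, 208, 15, 15)

Answer: (9, 208, 15, 15)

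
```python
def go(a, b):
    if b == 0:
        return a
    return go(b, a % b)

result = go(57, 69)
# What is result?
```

go(57, 69) -> go(69, 57) -> go(57, 12) -> go(12, 9) -> go(9, 3) -> go(3, 0) -> 3

Answer: 3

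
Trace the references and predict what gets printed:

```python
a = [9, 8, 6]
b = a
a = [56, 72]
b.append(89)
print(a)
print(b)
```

Key concept: rebinding vs mutation: a is rebound to a new list, b still points at the original.
Step by step:
`a = [9, 8, 6]` → a = [9, 8, 6]
`b = a` → b = [9, 8, 6] (same object as a)
`a = [56, 72]` → a = [56, 72]
`b.append(89)` → b = [9, 8, 6, 89]
`print(a)` → prints [56, 72]
`print(b)` → prints [9, 8, 6, 89]

Answer:
[56, 72]
[9, 8, 6, 89]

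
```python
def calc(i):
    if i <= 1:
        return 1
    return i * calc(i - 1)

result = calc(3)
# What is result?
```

calc(3) = 3 * 2 * 1 = 6

Answer: 6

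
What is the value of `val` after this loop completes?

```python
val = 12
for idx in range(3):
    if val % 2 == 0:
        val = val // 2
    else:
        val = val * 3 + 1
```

Collatz-style transformation from 12
`val` takes the values: 12 → 6 → 3 → 10

Answer: 10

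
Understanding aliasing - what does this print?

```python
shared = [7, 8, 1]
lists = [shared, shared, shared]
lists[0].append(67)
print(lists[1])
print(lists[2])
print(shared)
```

Key concept: list of same reference.
Step by step:
`shared = [7, 8, 1]` → shared = [7, 8, 1]
`lists = [shared, shared, shared]` → lists = [[7, 8, 1], [7, 8, 1], [7, 8, 1]]
`lists[0].append(67)` → shared = [7, 8, 1, 67]; lists = [[7, 8, 1, 67], [7, 8, 1, 67], [7, 8, 1, 67]]
`print(lists[1])` → prints [7, 8, 1, 67]
`print(lists[2])` → prints [7, 8, 1, 67]
`print(shared)` → prints [7, 8, 1, 67]

Answer:
[7, 8, 1, 67]
[7, 8, 1, 67]
[7, 8, 1, 67]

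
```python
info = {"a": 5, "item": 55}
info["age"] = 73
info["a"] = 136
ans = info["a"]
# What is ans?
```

Trace:
`info = {"a": 5, "item": 55}` → info = {'a': 5, 'item': 55}
`info["age"] = 73` → info = {'a': 5, 'item': 55, 'age': 73}
`info["a"] = 136` → info = {'a': 136, 'item': 55, 'age': 73}
`ans = info["a"]` → ans = 136
So ans = 136

Answer: 136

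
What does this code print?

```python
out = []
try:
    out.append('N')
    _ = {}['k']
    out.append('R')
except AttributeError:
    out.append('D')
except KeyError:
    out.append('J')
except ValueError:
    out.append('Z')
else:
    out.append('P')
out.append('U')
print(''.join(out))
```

Execution trace: 'N' (try body) → 'J' (except KeyError) → 'U' (after the try/except). Output: NJU

Answer: NJU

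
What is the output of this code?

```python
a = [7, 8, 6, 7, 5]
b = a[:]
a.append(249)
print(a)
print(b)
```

Key concept: slice [:] creates copy.
Step by step:
`a = [7, 8, 6, 7, 5]` → a = [7, 8, 6, 7, 5]
`b = a[:]` → b = [7, 8, 6, 7, 5]
`a.append(249)` → a = [7, 8, 6, 7, 5, 249]
`print(a)` → prints [7, 8, 6, 7, 5, 249]
`print(b)` → prints [7, 8, 6, 7, 5]

Answer:
[7, 8, 6, 7, 5, 249]
[7, 8, 6, 7, 5]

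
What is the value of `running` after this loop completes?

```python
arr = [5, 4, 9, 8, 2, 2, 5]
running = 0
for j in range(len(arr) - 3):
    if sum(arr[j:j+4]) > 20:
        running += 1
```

Count windows with sum > 20
`running` takes the values: 0 → 1 → 2 → 3

Answer: 3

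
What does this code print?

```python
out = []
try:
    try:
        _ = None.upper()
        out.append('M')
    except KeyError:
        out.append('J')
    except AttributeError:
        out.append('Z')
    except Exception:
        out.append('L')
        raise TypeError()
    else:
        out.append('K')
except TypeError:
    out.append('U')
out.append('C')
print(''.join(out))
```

Execution trace: 'Z' (except AttributeError) → 'C' (after the try/except). Output: ZC

Answer: ZC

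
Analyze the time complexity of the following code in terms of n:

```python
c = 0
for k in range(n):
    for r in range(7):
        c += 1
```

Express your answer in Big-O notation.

Each loop level contributes: n × 1. Multiplying the contributions gives O(n).

Answer: O(n)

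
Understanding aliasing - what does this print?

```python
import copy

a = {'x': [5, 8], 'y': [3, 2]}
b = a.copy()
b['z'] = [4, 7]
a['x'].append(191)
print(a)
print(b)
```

Key concept: shallow copy of dict with mutable values.
Step by step:
`a = {'x': [5, 8], 'y': [3, 2]}` → a = {'x': [5, 8], 'y': [3, 2]}
`b = a.copy()` → b = {'x': [5, 8], 'y': [3, 2]}
`b['z'] = [4, 7]` → b = {'x': [5, 8], 'y': [3, 2], 'z': [4, 7]}
`a['x'].append(191)` → a = {'x': [5, 8, 191], 'y': [3, 2]}; b = {'x': [5, 8, 191], 'y': [3, 2], 'z': [4, 7]}
`print(a)` → prints {'x': [5, 8, 191], 'y': [3, 2]}
`print(b)` → prints {'x': [5, 8, 191], 'y': [3, 2], 'z': [4, 7]}

Answer:
{'x': [5, 8, 191], 'y': [3, 2]}
{'x': [5, 8, 191], 'y': [3, 2], 'z': [4, 7]}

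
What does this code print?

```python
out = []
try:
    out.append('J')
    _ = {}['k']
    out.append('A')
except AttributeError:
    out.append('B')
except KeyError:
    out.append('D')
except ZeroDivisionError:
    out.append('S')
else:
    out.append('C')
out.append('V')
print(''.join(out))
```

Execution trace: 'J' (try body) → 'D' (except KeyError) → 'V' (after the try/except). Output: JDV

Answer: JDV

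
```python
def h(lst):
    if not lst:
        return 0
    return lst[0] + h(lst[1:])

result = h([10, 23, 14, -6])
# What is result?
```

10 + 23 + 14 + (-6) + 0 = 41

Answer: 41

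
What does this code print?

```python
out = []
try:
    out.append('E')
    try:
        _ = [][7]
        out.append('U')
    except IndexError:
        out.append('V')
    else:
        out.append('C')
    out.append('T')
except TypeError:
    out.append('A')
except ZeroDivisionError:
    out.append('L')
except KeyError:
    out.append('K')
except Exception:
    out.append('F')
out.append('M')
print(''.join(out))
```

Execution trace: 'E' (try body) → 'V' (inner except IndexError) → 'T' (try body, no exception) → 'M' (after the try/except). Output: EVTM

Answer: EVTM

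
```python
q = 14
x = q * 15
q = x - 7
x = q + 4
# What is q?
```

Trace:
`q = 14` → q = 14
`x = q * 15` → x = 210
`q = x - 7` → q = 203
`x = q + 4` → x = 207
So q = 203

Answer: 203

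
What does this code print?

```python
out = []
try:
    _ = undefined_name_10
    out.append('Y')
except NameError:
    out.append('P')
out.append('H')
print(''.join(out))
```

Execution trace: 'P' (except NameError) → 'H' (after the try/except). Output: PH

Answer: PH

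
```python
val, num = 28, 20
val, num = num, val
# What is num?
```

Trace:
`val, num = 28, 20` → val = 28; num = 20
`val, num = num, val` → val = 20; num = 28
So num = 28

Answer: 28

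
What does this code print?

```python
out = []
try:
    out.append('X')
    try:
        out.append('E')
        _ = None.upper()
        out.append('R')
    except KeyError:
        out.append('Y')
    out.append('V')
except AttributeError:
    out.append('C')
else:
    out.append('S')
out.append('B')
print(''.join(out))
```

Execution trace: 'X' (try body) → 'E' (inner try body) → 'C' (except AttributeError) → 'B' (after the try/except). Output: XECB

Answer: XECB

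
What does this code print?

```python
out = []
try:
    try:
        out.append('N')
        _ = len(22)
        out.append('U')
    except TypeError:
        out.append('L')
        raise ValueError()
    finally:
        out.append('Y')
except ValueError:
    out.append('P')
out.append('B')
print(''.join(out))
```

Execution trace: 'N' (inner try body) → 'L' (inner except TypeError) → 'Y' (inner finally) → 'P' (outer except ValueError) → 'B' (after the try/except). Output: NLYPB

Answer: NLYPB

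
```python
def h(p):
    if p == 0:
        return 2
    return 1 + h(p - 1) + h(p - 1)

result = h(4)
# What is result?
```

h(p) = 1 + 2·h(p-1), h(0)=2. Closed form: (2+1)·2^4 - 1 = 47.

Answer: 47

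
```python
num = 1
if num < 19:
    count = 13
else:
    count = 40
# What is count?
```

Trace:
`num = 1` → num = 1
`if num < 19: ...` → num < 19 is True → count = 13
So count = 13

Answer: 13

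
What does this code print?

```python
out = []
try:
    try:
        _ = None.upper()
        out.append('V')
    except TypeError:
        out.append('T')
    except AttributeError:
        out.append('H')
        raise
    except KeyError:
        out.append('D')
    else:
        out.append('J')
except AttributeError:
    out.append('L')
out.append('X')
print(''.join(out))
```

Execution trace: 'H' (inner except AttributeError) → 'L' (outer except AttributeError) → 'X' (after the try/except). Output: HLX

Answer: HLX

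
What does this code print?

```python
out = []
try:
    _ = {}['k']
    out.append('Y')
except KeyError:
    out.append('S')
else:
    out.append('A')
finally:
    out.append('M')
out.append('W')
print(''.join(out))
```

Execution trace: 'S' (except KeyError) → 'M' (finally) → 'W' (after the try/except). Output: SMW

Answer: SMW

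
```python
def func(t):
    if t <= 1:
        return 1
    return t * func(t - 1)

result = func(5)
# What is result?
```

func(5) = 5 * 4 * 3 * 2 * 1 = 120

Answer: 120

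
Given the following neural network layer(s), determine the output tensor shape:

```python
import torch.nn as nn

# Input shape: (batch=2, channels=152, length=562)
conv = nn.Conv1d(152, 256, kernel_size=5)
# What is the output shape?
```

Input: (2, 152, 562) -> Output: (2, 256, 558)

Answer: (2, 256, 558)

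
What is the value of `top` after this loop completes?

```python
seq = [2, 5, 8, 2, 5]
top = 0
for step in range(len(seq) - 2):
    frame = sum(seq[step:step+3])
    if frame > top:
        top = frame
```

Max sum of 3-element window in [2, 5, 8, 2, 5]
`top` takes the values: 0 → 15

Answer: 15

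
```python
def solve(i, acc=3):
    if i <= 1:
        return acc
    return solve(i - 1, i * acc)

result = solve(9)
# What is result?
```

Accumulator trace (n, acc): (9, 3) -> (8, 27) -> (7, 216) -> (6, 1512) -> (5, 9072) -> (4, 45360) -> (3, 181440) -> (2, 544320) -> (1, 1088640) -> return 1088640

Answer: 1088640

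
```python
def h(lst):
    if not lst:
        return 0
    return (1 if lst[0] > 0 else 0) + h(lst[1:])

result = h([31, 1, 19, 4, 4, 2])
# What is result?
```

Count of positive elements in [31, 1, 19, 4, 4, 2] = 6

Answer: 6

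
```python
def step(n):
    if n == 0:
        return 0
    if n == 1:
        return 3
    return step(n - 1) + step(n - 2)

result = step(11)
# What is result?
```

Build up from base cases: step(0)=0, step(1)=3, step(2)=3, step(3)=6, step(4)=9, step(5)=15, step(6)=24, ..., step(11)=267

Answer: 267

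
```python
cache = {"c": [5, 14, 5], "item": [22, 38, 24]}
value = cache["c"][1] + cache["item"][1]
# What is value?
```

Trace:
`cache = {"c": [5, 14, 5], "item": [22, 38, 24]}` → cache = {'c': [5, 14, 5], 'item': [22, 38, 24]}
`value = cache["c"][1] + cache["item"][1]` → value = 52
So value = 52

Answer: 52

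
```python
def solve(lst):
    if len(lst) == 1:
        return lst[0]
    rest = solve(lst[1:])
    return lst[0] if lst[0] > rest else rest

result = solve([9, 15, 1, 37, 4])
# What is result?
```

Recursive max over [9, 15, 1, 37, 4] = 37

Answer: 37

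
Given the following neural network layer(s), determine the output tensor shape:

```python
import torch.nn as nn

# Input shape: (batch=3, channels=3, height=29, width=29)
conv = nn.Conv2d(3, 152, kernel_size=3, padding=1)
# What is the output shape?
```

Input: (3, 3, 29, 29) -> Output: (3, 152, 29, 29)

Answer: (3, 152, 29, 29)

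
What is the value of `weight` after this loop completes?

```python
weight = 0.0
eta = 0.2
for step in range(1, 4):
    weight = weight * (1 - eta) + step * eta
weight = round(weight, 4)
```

Moving average with lr=0.2
`weight` takes the values: 0.0 → 0.2 → 0.56 → 1.048

Answer: 1.048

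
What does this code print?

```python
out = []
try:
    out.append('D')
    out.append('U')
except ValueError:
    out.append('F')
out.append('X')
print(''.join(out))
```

Execution trace: 'D' (try body) → 'U' (try body, no exception) → 'X' (after the try/except). Output: DUX

Answer: DUX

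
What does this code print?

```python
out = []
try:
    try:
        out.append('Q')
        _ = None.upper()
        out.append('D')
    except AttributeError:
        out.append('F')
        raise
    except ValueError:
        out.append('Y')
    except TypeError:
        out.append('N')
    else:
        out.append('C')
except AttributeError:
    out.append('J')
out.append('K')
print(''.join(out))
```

Execution trace: 'Q' (inner try body) → 'F' (inner except AttributeError) → 'J' (outer except AttributeError) → 'K' (after the try/except). Output: QFJK

Answer: QFJK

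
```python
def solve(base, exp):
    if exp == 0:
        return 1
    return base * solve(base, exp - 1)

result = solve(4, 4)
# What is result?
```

solve(4, 4) = 4 * 4 * 4 * 4 = 256

Answer: 256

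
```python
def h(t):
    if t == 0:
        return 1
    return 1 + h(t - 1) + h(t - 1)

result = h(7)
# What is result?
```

h(t) = 1 + 2·h(t-1), h(0)=1. Closed form: (1+1)·2^7 - 1 = 255.

Answer: 255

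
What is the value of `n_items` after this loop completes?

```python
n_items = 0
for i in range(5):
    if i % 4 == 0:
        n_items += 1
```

Count numbers divisible by 4 in range(5)
`n_items` takes the values: 0 → 1 → 2

Answer: 2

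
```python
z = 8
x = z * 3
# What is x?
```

Trace:
`z = 8` → z = 8
`x = z * 3` → x = 24
So x = 24

Answer: 24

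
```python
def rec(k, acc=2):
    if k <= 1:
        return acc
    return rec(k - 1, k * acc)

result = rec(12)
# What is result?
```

Accumulator trace (n, acc): (12, 2) -> (11, 24) -> (10, 264) -> (9, 2640) -> (8, 23760) -> (7, 190080) -> (6, 1330560) -> (5, 7983360) -> (4, 39916800) -> (3, 159667200) -> (2, 479001600) -> (1, 958003200) -> return 958003200

Answer: 958003200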